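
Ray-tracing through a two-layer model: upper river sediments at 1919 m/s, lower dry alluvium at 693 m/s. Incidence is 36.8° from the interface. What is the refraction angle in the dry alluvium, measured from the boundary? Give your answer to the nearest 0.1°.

Angle from the normal: 90° − 36.8° = 53.2°.
Snell's law: sin θ₂ = (V₂/V₁)·sin θ₁ = (693/1919)·sin 53.2° = 0.2892.
θ₂ = arcsin 0.2892 = 16.81° from the normal.
From the interface: 90° − 16.81° = 73.19°.

73.2°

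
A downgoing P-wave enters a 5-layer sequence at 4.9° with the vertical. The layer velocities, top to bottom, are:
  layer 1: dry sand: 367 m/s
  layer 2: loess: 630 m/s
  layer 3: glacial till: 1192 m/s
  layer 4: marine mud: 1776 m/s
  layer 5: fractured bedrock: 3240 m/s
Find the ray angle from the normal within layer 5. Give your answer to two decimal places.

48.95°

Snell's law across each interface conserves sin θ / V, so sin θ_5 = V_5·sin θ₁/V₁.
sin θ_5 = 3240 × sin 4.9° / 367 = 0.7541.
θ_5 = arcsin 0.7541 = 48.95°.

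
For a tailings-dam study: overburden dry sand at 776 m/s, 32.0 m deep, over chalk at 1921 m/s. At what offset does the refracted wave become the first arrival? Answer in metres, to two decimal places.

x_cross = 2h·√((V₂+V₁)/(V₂−V₁)).
(V₂+V₁)/(V₂−V₁) = (1921+776)/(1921−776) = 2.3555; √ = 1.5348.
x_cross = 2·32.0·1.5348 = 98.22 m.

98.22 m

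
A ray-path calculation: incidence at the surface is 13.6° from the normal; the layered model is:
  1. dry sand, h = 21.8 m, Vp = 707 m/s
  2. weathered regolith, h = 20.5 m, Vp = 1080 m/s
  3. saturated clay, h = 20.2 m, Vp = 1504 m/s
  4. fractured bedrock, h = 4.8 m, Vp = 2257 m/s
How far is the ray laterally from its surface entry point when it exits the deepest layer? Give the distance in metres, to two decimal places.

30.29 m

Apply Snell's law at each interface; in layer i the horizontal offset is hᵢ·tan θᵢ.
Layer 1: θ = 13.60°; offset = 21.8·tan 13.60° = 5.2740 m.
Layer 2: sin θ = 1080·sin 13.6°/707 = 0.3592, θ = 21.05°; offset = 20.5·tan 21.05° = 7.8902 m.
Layer 3: sin θ = 1504·sin 13.6°/707 = 0.5002, θ = 30.01°; offset = 20.2·tan 30.01° = 11.6692 m.
Layer 4: sin θ = 2257·sin 13.6°/707 = 0.7507, θ = 48.65°; offset = 4.8·tan 48.65° = 5.4536 m.
Total horizontal offset = 30.2870 m.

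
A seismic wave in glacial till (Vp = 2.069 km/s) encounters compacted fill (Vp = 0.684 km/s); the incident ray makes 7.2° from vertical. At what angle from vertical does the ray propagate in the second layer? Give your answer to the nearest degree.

Snell's law: sin θ₂ = (V₂/V₁)·sin θ₁ = (0.684/2.069)·sin 7.2° = 0.0414.
θ₂ = sin⁻¹(0.0414) = 2.37° (from vertical).

2°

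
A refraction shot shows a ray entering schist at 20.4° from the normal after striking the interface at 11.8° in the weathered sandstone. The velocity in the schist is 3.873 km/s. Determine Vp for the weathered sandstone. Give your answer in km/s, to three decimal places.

Snell's law: sin 11.8°/V₁ = sin 20.4°/V₂.
V₁ = V₂·sin 11.8°/sin 20.4° = 3.873 × 0.5867 = 2.272 km/s.

2.272 km/s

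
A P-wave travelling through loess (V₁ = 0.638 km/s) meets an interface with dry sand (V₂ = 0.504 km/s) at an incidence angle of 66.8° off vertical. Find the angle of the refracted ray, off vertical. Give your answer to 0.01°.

46.56°

sin θ₁/V₁ = sin θ₂/V₂ ⇒ sin θ₂ = 0.504·sin 66.8°/0.638 = 0.504·0.9191/0.638 = 0.7261.
θ₂ = sin⁻¹(0.7261) = 46.56° (from vertical).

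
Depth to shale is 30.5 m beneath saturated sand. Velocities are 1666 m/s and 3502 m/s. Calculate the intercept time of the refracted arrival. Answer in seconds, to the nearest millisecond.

θ_c = arcsin(V₁/V₂) = arcsin(1666/3502) = 28.41°; cos θ_c = 0.8796.
tᵢ = 2h·cos θ_c / V₁ = 2·30.5·0.8796 / 1666 = 0.03221 s.

0.032 s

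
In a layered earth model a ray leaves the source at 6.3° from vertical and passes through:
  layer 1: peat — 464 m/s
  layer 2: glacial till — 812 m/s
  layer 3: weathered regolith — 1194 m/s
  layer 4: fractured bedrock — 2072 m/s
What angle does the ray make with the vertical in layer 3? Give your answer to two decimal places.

Snell's law across each interface conserves sin θ / V, so sin θ_3 = V_3·sin θ₁/V₁.
sin θ_3 = 1194 × sin 6.3° / 464 = 0.2824.
θ_3 = 16.40° from the vertical.

16.40°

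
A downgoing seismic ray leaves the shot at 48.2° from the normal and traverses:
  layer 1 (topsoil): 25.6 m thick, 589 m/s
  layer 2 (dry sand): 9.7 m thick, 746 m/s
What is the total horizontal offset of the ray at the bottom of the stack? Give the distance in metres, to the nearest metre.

56 m

Ray parameter p = sin 48.2° / 589 m/s = 1.2657e-03 s/m.
Layer 1: θ = 48.20°; offset = 25.6·tan 48.20° = 28.632 m.
Layer 2: sin θ = p·746 = 0.9442 → θ = 70.77°; offset = 9.7·tan 70.77° = 27.803 m.
Σ offsets = 56.435 m.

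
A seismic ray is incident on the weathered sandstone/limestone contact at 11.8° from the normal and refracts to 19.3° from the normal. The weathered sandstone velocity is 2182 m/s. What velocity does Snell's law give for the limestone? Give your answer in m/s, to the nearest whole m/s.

Snell's law: sin 11.8°/V₁ = sin 19.3°/V₂.
V₂ = V₁·sin 19.3°/sin 11.8° = 2182 × 1.6162 = 3526.63 m/s.

3527 m/s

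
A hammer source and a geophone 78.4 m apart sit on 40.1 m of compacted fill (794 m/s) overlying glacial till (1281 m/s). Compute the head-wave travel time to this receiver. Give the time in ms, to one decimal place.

θ_c = arcsin(V₁/V₂) = arcsin(794/1281) = 38.30°, cos θ_c = 0.7847.
Intercept time tᵢ = 2h cos θ_c / V₁ = 2·40.1·0.7847/794 = 0.07926 s.
t = x/V₂ + tᵢ = 78.4/1281 + 0.07926 = 0.14047 s.

140.5 ms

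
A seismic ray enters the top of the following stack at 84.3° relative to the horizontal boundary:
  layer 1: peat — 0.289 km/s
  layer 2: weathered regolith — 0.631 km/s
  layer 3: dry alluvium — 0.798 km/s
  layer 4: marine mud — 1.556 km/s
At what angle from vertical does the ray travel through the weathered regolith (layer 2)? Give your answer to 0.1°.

From the normal: θ₁ = 90° − 84.3° = 5.7°.
Ray parameter p = sin 5.7° / 0.289 = 3.4367e-01 s/km.
sin θ_2 = p·V_2 = 3.4367e-01 × 0.631 = 0.2169.
θ_2 = 12.52° from the vertical.

12.5°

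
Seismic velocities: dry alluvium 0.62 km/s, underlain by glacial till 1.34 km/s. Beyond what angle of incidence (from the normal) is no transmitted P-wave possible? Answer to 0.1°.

Critical incidence: sin θ_c = V₁/V₂ = 0.62/1.34 = 0.4627.
θ_c = arcsin 0.4627 = 27.56°.

27.6°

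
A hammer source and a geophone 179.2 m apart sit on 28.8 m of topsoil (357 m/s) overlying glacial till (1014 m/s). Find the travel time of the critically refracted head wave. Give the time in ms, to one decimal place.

t = x/V₂ + 2h·√(V₂²−V₁²)/(V₁V₂).
√(V₂²−V₁²) = √(1014²−357²) = 949.1 m/s; delay term = 2·28.8·949.1/(357·1014) = 0.15101 s.
t = 179.2/1014 + 0.15101 = 0.32774 s.

327.7 ms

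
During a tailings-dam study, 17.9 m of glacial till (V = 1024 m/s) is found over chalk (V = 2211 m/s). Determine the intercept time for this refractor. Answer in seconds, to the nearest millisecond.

θ_c = arcsin(V₁/V₂) = arcsin(1024/2211) = 27.59°; cos θ_c = 0.8863.
tᵢ = 2h·cos θ_c / V₁ = 2·17.9·0.8863 / 1024 = 0.03099 s.

0.031 s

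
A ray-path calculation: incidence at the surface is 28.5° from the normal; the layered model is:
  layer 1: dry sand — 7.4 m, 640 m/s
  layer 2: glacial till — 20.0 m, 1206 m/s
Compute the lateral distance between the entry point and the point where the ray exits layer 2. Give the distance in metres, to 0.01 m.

45.11 m

Apply Snell's law at each interface; in layer i the horizontal offset is hᵢ·tan θᵢ.
Layer 1: θ = 28.50°; offset = 7.4·tan 28.50° = 4.0179 m.
Layer 2: sin θ = 1206·sin 28.5°/640 = 0.8991, θ = 64.05°; offset = 20.0·tan 64.05° = 41.0899 m.
Summing the layer offsets gives 45.1077 m.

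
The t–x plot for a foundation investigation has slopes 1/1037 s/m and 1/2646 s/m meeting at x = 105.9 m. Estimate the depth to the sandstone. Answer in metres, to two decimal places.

35.00 m

x_cross = 2h·√((V₂+V₁)/(V₂−V₁)) → h = x_cross / (2·√((V₂+V₁)/(V₂−V₁))).
√((V₂+V₁)/(V₂−V₁)) = √((2646+1037)/(2646−1037)) = 1.5129.
h = 105.9 / (2·1.5129) = 35.00 m.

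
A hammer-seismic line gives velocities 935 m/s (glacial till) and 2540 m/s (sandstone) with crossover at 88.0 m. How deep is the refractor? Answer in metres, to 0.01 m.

x_cross = 2h·√((V₂+V₁)/(V₂−V₁)) → h = x_cross / (2·√((V₂+V₁)/(V₂−V₁))).
√((V₂+V₁)/(V₂−V₁)) = √((2540+935)/(2540−935)) = 1.4714.
h = 88.0 / (2·1.4714) = 29.90 m.

29.90 m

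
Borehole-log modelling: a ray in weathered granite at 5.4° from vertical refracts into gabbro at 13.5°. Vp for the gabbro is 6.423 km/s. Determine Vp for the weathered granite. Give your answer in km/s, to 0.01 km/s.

2.59 km/s

sin 5.4° = 0.0941; sin 13.5° = 0.2334.
V₁ = V₂·(sin θ₁/sin θ₂) = 6.423·(0.0941/0.2334) = 2.59 km/s.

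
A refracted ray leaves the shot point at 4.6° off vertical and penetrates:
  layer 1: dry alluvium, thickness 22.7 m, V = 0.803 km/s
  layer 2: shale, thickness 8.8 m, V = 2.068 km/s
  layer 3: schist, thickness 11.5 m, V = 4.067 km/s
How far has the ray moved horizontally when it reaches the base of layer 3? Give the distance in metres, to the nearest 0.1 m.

8.8 m

p = sin θ₁/V₁ = sin 4.6°/0.803 = 9.9874e-02 s/km is conserved through the stack.
Layer 1: θ = 4.60°; offset = 22.7·tan 4.60° = 1.826 m.
Layer 2: sin θ = p·2.068 = 0.2065 → θ = 11.92°; offset = 8.8·tan 11.92° = 1.858 m.
Layer 3: sin θ = p·4.067 = 0.4062 → θ = 23.97°; offset = 11.5·tan 23.97° = 5.112 m.
Σ offsets = 8.796 m.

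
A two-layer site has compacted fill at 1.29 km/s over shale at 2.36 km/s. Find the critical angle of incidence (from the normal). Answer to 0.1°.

At critical incidence the refracted ray runs along the interface (θ₂ = 90°), so sin θ_c = V₁/V₂.
θ_c = arcsin(1.29/2.36) = arcsin 0.5466 = 33.13°.

33.1°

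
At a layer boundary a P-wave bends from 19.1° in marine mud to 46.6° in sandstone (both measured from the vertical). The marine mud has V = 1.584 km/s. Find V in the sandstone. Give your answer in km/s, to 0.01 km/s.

3.52 km/s

Snell's law: sin 19.1°/V₁ = sin 46.6°/V₂.
V₂ = V₁·sin 46.6°/sin 19.1° = 1.584 × 2.2205 = 3.52 km/s.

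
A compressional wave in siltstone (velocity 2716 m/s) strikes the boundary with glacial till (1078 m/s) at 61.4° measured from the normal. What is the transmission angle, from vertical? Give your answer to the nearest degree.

Snell's law: sin θ₂ = (V₂/V₁)·sin θ₁ = (1078/2716)·sin 61.4° = 0.3485.
θ₂ = arcsin 0.3485 = 20.39° from the normal.

20°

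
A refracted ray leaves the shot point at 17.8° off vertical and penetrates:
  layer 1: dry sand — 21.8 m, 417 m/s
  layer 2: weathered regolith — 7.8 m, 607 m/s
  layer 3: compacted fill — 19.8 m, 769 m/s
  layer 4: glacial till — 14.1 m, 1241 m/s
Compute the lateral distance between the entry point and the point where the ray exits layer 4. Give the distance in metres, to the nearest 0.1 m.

55.3 m

p = sin θ₁/V₁ = sin 17.8°/417 = 7.3308e-04 s/m is conserved through the stack.
Layer 1: θ = 17.80°; offset = 21.8·tan 17.80° = 6.999 m.
Layer 2: sin θ = p·607 = 0.4450 → θ = 26.42°; offset = 7.8·tan 26.42° = 3.876 m.
Layer 3: sin θ = p·769 = 0.5637 → θ = 34.31°; offset = 19.8·tan 34.31° = 13.514 m.
Layer 4: sin θ = p·1241 = 0.9098 → θ = 65.47°; offset = 14.1·tan 65.47° = 30.899 m.
Σ offsets = 55.288 m.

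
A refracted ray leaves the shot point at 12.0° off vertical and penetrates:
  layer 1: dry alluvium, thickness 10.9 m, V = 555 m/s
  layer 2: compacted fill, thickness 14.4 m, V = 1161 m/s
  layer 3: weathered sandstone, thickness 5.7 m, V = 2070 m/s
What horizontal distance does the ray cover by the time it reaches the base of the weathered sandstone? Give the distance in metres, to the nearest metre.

16 m

p = sin θ₁/V₁ = sin 12.0°/555 = 3.7462e-04 s/m is conserved through the stack.
Layer 1: θ = 12.00°; offset = 10.9·tan 12.00° = 2.317 m.
Layer 2: sin θ = p·1161 = 0.4349 → θ = 25.78°; offset = 14.4·tan 25.78° = 6.955 m.
Layer 3: sin θ = p·2070 = 0.7755 → θ = 50.85°; offset = 5.7·tan 50.85° = 7.000 m.
Σ offsets = 16.273 m.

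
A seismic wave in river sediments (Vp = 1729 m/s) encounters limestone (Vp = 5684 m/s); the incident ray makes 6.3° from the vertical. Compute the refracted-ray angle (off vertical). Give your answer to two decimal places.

21.15°

sin θ₁/V₁ = sin θ₂/V₂ ⇒ sin θ₂ = 5684·sin 6.3°/1729 = 5684·0.1097/1729 = 0.3607.
θ₂ = sin⁻¹(0.3607) = 21.15° (from vertical).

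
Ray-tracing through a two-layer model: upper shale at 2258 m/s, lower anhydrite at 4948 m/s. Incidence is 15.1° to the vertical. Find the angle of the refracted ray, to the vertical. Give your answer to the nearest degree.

Snell's law: sin θ₂ = (V₂/V₁)·sin θ₁ = (4948/2258)·sin 15.1° = 0.5708.
θ₂ = sin⁻¹(0.5708) = 34.81° (from vertical).

35°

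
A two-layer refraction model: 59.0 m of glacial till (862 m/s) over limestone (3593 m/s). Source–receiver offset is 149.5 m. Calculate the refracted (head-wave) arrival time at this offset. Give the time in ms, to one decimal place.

174.5 ms

t = x/V₂ + 2h·√(V₂²−V₁²)/(V₁V₂).
√(V₂²−V₁²) = √(3593²−862²) = 3488.1 m/s; delay term = 2·59.0·3488.1/(862·3593) = 0.13289 s.
t = 149.5/3593 + 0.13289 = 0.17450 s.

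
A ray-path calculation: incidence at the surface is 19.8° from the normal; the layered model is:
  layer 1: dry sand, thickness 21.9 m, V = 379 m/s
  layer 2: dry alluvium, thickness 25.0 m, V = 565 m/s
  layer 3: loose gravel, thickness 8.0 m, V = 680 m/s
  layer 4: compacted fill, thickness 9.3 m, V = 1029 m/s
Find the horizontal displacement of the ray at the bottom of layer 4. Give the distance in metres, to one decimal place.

50.4 m

p = sin θ₁/V₁ = sin 19.8°/379 = 8.9377e-04 s/m is conserved through the stack.
Layer 1: θ = 19.80°; offset = 21.9·tan 19.80° = 7.884 m.
Layer 2: sin θ = p·565 = 0.5050 → θ = 30.33°; offset = 25.0·tan 30.33° = 14.626 m.
Layer 3: sin θ = p·680 = 0.6078 → θ = 37.43°; offset = 8.0·tan 37.43° = 6.123 m.
Layer 4: sin θ = p·1029 = 0.9197 → θ = 66.88°; offset = 9.3·tan 66.88° = 21.783 m.
Σ offsets = 50.416 m.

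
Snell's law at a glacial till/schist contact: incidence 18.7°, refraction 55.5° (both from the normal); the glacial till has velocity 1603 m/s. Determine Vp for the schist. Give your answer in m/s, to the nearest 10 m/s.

sin 18.7° = 0.3206; sin 55.5° = 0.8241.
V₂ = V₁·(sin θ₂/sin θ₁) = 1603·(0.8241/0.3206) = 4120.46 m/s.

4120 m/s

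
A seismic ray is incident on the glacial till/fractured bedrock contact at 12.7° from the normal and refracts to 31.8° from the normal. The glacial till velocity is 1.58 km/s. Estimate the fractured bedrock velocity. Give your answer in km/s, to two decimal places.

sin 12.7° = 0.2198; sin 31.8° = 0.5270.
V₂ = V₁·(sin θ₂/sin θ₁) = 1.58·(0.5270/0.2198) = 3.79 km/s.

3.79 km/s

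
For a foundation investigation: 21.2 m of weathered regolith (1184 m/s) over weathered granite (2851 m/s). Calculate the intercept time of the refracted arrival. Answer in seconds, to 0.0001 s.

tᵢ = 2h·√(V₂²−V₁²)/(V₁V₂).
√(V₂²−V₁²) = √(2851²−1184²) = 2593.5 m/s.
tᵢ = 2·21.2·2593.5/(1184·2851) = 0.03258 s.

0.0326 s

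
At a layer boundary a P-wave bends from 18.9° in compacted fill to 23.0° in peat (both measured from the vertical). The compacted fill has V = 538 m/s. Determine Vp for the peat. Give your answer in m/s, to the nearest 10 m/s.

sin 18.9° = 0.3239; sin 23.0° = 0.3907.
V₂ = V₁·(sin θ₂/sin θ₁) = 538·(0.3907/0.3239) = 648.97 m/s.

650 m/s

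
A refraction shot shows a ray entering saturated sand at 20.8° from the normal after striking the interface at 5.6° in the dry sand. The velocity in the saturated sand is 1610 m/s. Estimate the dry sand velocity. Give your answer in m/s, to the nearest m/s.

Snell's law: sin 5.6°/V₁ = sin 20.8°/V₂.
V₁ = V₂·sin 5.6°/sin 20.8° = 1610 × 0.2748 = 442.43 m/s.

442 m/s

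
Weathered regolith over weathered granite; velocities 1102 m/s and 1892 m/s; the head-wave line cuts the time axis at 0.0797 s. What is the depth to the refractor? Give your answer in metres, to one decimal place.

θ_c = arcsin(1102/1892) = 35.62°; cos θ_c = 0.8129.
tᵢ = 2h cos θ_c/V₁ ⇒ h = tᵢ·V₁/(2 cos θ_c) = 0.0797·1102/(2·0.8129) = 54.02 m.

54.0 m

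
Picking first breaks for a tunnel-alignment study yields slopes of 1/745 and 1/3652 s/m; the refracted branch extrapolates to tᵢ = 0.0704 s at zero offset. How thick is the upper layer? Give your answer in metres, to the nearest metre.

h = tᵢ·V₁·V₂ / (2·√(V₂²−V₁²)).
√(V₂²−V₁²) = √(3652² − 745²) = 3575.2 m/s.
h = 0.0704 s × 745 × 3652 / (2 × 3575.2) = 26.79 m.

27 m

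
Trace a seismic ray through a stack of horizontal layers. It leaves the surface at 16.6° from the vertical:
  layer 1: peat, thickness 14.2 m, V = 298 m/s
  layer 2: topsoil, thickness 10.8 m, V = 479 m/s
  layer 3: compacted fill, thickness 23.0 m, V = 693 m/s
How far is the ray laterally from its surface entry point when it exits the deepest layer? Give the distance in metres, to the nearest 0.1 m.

30.3 m

Apply Snell's law at each interface; in layer i the horizontal offset is hᵢ·tan θᵢ.
Layer 1: θ = 16.60°; offset = 14.2·tan 16.60° = 4.233 m.
Layer 2: sin θ = 479·sin 16.6°/298 = 0.4592, θ = 27.34°; offset = 10.8·tan 27.34° = 5.583 m.
Layer 3: sin θ = 693·sin 16.6°/298 = 0.6644, θ = 41.63°; offset = 23.0·tan 41.63° = 20.445 m.
Summing the layer offsets gives 30.261 m.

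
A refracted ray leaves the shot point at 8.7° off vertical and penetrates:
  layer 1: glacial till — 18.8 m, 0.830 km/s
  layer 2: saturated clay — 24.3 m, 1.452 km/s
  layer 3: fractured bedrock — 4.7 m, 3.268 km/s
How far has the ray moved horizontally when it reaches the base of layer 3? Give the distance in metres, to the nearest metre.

Ray parameter p = sin 8.7° / 0.830 km/s = 1.8224e-01 s/km.
Layer 1: θ = 8.70°; offset = 18.8·tan 8.70° = 2.877 m.
Layer 2: sin θ = p·1.452 = 0.2646 → θ = 15.34°; offset = 24.3·tan 15.34° = 6.668 m.
Layer 3: sin θ = p·3.268 = 0.5956 → θ = 36.55°; offset = 4.7·tan 36.55° = 3.485 m.
Total horizontal offset = 13.029 m.

13 m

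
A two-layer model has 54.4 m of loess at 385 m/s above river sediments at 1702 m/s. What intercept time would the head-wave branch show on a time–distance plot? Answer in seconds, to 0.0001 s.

0.2753 s

θ_c = arcsin(V₁/V₂) = arcsin(385/1702) = 13.07°; cos θ_c = 0.9741.
tᵢ = 2h·cos θ_c / V₁ = 2·54.4·0.9741 / 385 = 0.27527 s.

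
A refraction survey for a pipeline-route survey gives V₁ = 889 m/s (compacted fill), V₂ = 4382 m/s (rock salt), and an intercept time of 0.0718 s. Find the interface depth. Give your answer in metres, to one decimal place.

θ_c = arcsin(889/4382) = 11.71°; cos θ_c = 0.9792.
tᵢ = 2h cos θ_c/V₁ ⇒ h = tᵢ·V₁/(2 cos θ_c) = 0.0718·889/(2·0.9792) = 32.59 m.

32.6 m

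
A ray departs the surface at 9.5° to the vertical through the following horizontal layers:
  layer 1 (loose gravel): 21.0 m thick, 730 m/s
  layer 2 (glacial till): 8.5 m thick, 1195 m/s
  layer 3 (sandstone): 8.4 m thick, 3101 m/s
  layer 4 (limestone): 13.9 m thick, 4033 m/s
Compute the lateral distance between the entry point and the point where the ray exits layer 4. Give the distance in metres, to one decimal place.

45.0 m

Apply Snell's law at each interface; in layer i the horizontal offset is hᵢ·tan θᵢ.
Layer 1: θ = 9.50°; offset = 21.0·tan 9.50° = 3.514 m.
Layer 2: sin θ = 1195·sin 9.5°/730 = 0.2702, θ = 15.68°; offset = 8.5·tan 15.68° = 2.385 m.
Layer 3: sin θ = 3101·sin 9.5°/730 = 0.7011, θ = 44.52°; offset = 8.4·tan 44.52° = 8.259 m.
Layer 4: sin θ = 4033·sin 9.5°/730 = 0.9118, θ = 65.76°; offset = 13.9·tan 65.76° = 30.871 m.
Summing the layer offsets gives 45.030 m.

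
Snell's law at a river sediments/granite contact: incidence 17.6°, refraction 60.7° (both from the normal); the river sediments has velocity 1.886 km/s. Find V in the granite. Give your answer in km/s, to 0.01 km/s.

5.44 km/s

sin 17.6° = 0.3024; sin 60.7° = 0.8721.
V₂ = V₁·(sin θ₂/sin θ₁) = 1.886·(0.8721/0.3024) = 5.44 km/s.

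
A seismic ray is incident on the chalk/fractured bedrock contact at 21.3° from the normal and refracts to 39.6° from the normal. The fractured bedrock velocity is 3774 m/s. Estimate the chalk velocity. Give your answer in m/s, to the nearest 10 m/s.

2150 m/s

Snell's law: sin 21.3°/V₁ = sin 39.6°/V₂.
V₁ = V₂·sin 21.3°/sin 39.6° = 3774 × 0.5699 = 2150.70 m/s.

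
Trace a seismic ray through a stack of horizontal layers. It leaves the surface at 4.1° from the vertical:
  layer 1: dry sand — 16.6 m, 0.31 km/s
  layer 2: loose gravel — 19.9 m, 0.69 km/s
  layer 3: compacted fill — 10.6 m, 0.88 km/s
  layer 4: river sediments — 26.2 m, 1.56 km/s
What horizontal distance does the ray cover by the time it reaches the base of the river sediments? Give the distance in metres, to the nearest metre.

17 m

Apply Snell's law at each interface; in layer i the horizontal offset is hᵢ·tan θᵢ.
Layer 1: θ = 4.10°; offset = 16.6·tan 4.10° = 1.190 m.
Layer 2: sin θ = 0.69·sin 4.1°/0.31 = 0.1591, θ = 9.16°; offset = 19.9·tan 9.16° = 3.208 m.
Layer 3: sin θ = 0.88·sin 4.1°/0.31 = 0.2030, θ = 11.71°; offset = 10.6·tan 11.71° = 2.197 m.
Layer 4: sin θ = 1.56·sin 4.1°/0.31 = 0.3598, θ = 21.09°; offset = 26.2·tan 21.09° = 10.103 m.
Summing the layer offsets gives 16.698 m.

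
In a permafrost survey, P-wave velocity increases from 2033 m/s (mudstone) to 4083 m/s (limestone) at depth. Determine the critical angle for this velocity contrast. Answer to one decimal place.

Critical incidence: sin θ_c = V₁/V₂ = 2033/4083 = 0.4979.
θ_c = arcsin 0.4979 = 29.86°.

29.9°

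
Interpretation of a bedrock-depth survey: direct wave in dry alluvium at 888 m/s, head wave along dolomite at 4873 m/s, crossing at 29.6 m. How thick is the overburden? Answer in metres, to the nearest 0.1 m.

12.3 m

x_cross = 2h·√((V₂+V₁)/(V₂−V₁)) → h = x_cross / (2·√((V₂+V₁)/(V₂−V₁))).
√((V₂+V₁)/(V₂−V₁)) = √((4873+888)/(4873−888)) = 1.2024.
h = 29.6 / (2·1.2024) = 12.31 m.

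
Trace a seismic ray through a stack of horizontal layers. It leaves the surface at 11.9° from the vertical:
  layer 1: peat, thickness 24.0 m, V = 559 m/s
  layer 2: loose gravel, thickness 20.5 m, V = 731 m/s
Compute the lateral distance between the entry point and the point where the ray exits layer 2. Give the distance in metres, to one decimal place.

p = sin θ₁/V₁ = sin 11.9°/559 = 3.6888e-04 s/m is conserved through the stack.
Layer 1: θ = 11.90°; offset = 24.0·tan 11.90° = 5.058 m.
Layer 2: sin θ = p·731 = 0.2697 → θ = 15.64°; offset = 20.5·tan 15.64° = 5.740 m.
Σ offsets = 10.798 m.

10.8 m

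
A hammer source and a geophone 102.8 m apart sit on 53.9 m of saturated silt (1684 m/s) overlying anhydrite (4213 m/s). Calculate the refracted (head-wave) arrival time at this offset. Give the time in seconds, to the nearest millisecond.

0.083 s

θ_c = arcsin(V₁/V₂) = arcsin(1684/4213) = 23.56°, cos θ_c = 0.9166.
Intercept time tᵢ = 2h cos θ_c / V₁ = 2·53.9·0.9166/1684 = 0.05868 s.
t = x/V₂ + tᵢ = 102.8/4213 + 0.05868 = 0.08308 s.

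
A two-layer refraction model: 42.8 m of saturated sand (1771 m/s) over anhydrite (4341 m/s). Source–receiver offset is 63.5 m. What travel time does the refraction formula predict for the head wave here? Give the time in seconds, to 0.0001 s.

θ_c = arcsin(V₁/V₂) = arcsin(1771/4341) = 24.08°, cos θ_c = 0.9130.
Intercept time tᵢ = 2h cos θ_c / V₁ = 2·42.8·0.9130/1771 = 0.04413 s.
t = x/V₂ + tᵢ = 63.5/4341 + 0.04413 = 0.05876 s.

0.0588 s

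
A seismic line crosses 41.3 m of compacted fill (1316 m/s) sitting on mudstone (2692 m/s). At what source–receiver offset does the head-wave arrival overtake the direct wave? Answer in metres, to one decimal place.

141.0 m

x_cross = 2h·√((V₂+V₁)/(V₂−V₁)).
(V₂+V₁)/(V₂−V₁) = (2692+1316)/(2692−1316) = 2.9128; √ = 1.7067.
x_cross = 2·41.3·1.7067 = 140.97 m.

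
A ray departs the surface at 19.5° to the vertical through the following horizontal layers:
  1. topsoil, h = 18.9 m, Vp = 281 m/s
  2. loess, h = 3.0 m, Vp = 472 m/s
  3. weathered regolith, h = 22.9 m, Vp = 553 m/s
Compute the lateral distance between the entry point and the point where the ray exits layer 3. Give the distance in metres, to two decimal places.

28.68 m

Apply Snell's law at each interface; in layer i the horizontal offset is hᵢ·tan θᵢ.
Layer 1: θ = 19.50°; offset = 18.9·tan 19.50° = 6.6928 m.
Layer 2: sin θ = 472·sin 19.5°/281 = 0.5607, θ = 34.10°; offset = 3.0·tan 34.10° = 2.0315 m.
Layer 3: sin θ = 553·sin 19.5°/281 = 0.6569, θ = 41.07°; offset = 22.9·tan 41.07° = 19.9527 m.
Total horizontal offset = 28.6770 m.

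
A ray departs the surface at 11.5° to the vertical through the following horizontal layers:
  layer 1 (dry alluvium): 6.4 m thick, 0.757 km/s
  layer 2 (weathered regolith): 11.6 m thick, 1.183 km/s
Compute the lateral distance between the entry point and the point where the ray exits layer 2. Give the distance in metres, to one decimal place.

Ray parameter p = sin 11.5° / 0.757 km/s = 2.6337e-01 s/km.
Layer 1: θ = 11.50°; offset = 6.4·tan 11.50° = 1.302 m.
Layer 2: sin θ = p·1.183 = 0.3116 → θ = 18.15°; offset = 11.6·tan 18.15° = 3.803 m.
Σ offsets = 5.106 m.

5.1 m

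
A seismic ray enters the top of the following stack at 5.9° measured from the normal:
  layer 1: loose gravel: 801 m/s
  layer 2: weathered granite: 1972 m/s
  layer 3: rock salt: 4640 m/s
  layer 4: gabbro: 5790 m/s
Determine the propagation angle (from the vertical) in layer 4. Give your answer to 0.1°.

Ray parameter p = sin 5.9° / 801 = 1.2833e-04 s/m.
sin θ_4 = p·V_4 = 1.2833e-04 × 5790 = 0.7430.
θ_4 = arcsin 0.7430 = 47.99°.

48.0°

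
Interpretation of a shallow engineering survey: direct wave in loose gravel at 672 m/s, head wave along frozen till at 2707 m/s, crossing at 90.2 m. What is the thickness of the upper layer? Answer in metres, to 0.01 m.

35.00 m

h = (x_cross/2)·√((V₂−V₁)/(V₂+V₁)).
(V₂−V₁)/(V₂+V₁) = (2707−672)/(2707+672) = 0.6022; √ = 0.7760.
h = (90.2/2)·0.7760 = 35.00 m.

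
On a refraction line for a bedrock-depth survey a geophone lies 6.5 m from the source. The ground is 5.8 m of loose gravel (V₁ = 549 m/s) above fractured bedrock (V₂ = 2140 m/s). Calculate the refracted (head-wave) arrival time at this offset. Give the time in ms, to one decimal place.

t = x/V₂ + 2h·√(V₂²−V₁²)/(V₁V₂).
√(V₂²−V₁²) = √(2140²−549²) = 2068.4 m/s; delay term = 2·5.8·2068.4/(549·2140) = 0.02042 s.
t = 6.5/2140 + 0.02042 = 0.02346 s.

23.5 ms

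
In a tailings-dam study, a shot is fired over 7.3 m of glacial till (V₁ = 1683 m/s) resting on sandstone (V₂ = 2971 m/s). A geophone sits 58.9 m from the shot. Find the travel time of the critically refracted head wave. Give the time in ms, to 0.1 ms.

t = x/V₂ + 2h·√(V₂²−V₁²)/(V₁V₂).
√(V₂²−V₁²) = √(2971²−1683²) = 2448.3 m/s; delay term = 2·7.3·2448.3/(1683·2971) = 0.00715 s.
t = 58.9/2971 + 0.00715 = 0.02697 s.

27.0 ms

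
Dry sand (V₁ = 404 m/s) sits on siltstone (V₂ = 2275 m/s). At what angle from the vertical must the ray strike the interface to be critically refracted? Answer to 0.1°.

10.2°

At critical incidence the refracted ray runs along the interface (θ₂ = 90°), so sin θ_c = V₁/V₂.
θ_c = arcsin(404/2275) = arcsin 0.1776 = 10.23°.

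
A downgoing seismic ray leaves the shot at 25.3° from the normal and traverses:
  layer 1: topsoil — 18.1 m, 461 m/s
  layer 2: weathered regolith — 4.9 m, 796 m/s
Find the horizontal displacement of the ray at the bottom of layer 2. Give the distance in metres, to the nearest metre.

14 m

p = sin θ₁/V₁ = sin 25.3°/461 = 9.2702e-04 s/m is conserved through the stack.
Layer 1: θ = 25.30°; offset = 18.1·tan 25.30° = 8.556 m.
Layer 2: sin θ = p·796 = 0.7379 → θ = 47.55°; offset = 4.9·tan 47.55° = 5.357 m.
Summing the layer offsets gives 13.913 m.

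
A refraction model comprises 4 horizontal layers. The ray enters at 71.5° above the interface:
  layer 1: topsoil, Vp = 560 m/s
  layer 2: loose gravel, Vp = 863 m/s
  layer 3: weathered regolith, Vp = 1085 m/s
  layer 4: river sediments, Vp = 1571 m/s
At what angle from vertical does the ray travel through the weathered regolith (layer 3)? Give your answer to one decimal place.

37.9°

From the normal: θ₁ = 90° − 71.5° = 18.5°.
Ray parameter p = sin 18.5° / 560 = 5.6662e-04 s/m.
sin θ_3 = p·V_3 = 5.6662e-04 × 1085 = 0.6148.
θ_3 = 37.94° from the vertical.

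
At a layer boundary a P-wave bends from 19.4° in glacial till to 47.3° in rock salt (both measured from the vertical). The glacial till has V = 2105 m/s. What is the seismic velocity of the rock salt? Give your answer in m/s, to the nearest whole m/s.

Snell's law: sin 19.4°/V₁ = sin 47.3°/V₂.
V₂ = V₁·sin 47.3°/sin 19.4° = 2105 × 2.2125 = 4657.36 m/s.

4657 m/s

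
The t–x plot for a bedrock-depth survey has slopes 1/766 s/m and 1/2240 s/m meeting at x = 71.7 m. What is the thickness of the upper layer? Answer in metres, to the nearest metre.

25 m

h = (x_cross/2)·√((V₂−V₁)/(V₂+V₁)).
(V₂−V₁)/(V₂+V₁) = (2240−766)/(2240+766) = 0.4904; √ = 0.7003.
h = (71.7/2)·0.7003 = 25.10 m.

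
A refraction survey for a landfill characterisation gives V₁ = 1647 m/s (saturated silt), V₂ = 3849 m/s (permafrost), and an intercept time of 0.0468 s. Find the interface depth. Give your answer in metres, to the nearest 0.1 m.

42.6 m

h = tᵢ·V₁·V₂ / (2·√(V₂²−V₁²)).
√(V₂²−V₁²) = √(3849² − 1647²) = 3478.8 m/s.
h = 0.0468 s × 1647 × 3849 / (2 × 3478.8) = 42.64 m.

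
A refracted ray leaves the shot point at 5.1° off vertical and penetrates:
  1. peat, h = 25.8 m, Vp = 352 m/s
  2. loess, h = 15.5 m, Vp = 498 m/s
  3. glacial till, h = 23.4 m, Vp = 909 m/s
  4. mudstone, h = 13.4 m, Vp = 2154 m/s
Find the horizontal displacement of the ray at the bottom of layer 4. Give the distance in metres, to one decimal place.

Apply Snell's law at each interface; in layer i the horizontal offset is hᵢ·tan θᵢ.
Layer 1: θ = 5.10°; offset = 25.8·tan 5.10° = 2.303 m.
Layer 2: sin θ = 498·sin 5.1°/352 = 0.1258, θ = 7.22°; offset = 15.5·tan 7.22° = 1.965 m.
Layer 3: sin θ = 909·sin 5.1°/352 = 0.2296, θ = 13.27°; offset = 23.4·tan 13.27° = 5.519 m.
Layer 4: sin θ = 2154·sin 5.1°/352 = 0.5440, θ = 32.95°; offset = 13.4·tan 32.95° = 8.687 m.
Total horizontal offset = 18.474 m.

18.5 m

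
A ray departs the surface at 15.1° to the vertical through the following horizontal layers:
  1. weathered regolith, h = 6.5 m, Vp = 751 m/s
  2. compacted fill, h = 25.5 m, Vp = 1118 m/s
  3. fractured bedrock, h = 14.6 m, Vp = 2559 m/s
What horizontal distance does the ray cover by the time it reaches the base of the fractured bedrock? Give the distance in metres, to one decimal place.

40.6 m

Apply Snell's law at each interface; in layer i the horizontal offset is hᵢ·tan θᵢ.
Layer 1: θ = 15.10°; offset = 6.5·tan 15.10° = 1.754 m.
Layer 2: sin θ = 1118·sin 15.1°/751 = 0.3878, θ = 22.82°; offset = 25.5·tan 22.82° = 10.729 m.
Layer 3: sin θ = 2559·sin 15.1°/751 = 0.8877, θ = 62.58°; offset = 14.6·tan 62.58° = 28.143 m.
Σ offsets = 40.625 m.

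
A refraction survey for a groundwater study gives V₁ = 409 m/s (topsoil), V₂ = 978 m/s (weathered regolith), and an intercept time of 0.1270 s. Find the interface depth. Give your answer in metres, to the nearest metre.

29 m

θ_c = arcsin(409/978) = 24.72°; cos θ_c = 0.9084.
tᵢ = 2h cos θ_c/V₁ ⇒ h = tᵢ·V₁/(2 cos θ_c) = 0.127·409/(2·0.9084) = 28.59 m.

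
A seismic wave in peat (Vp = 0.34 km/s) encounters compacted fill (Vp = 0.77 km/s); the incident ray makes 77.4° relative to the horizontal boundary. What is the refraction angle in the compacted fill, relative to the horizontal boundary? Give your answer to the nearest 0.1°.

60.4°

Convert to the normal: θ₁ = 90° − 77.4° = 12.6°.
sin θ₁/V₁ = sin θ₂/V₂ ⇒ sin θ₂ = 0.77·sin 12.6°/0.34 = 0.77·0.2181/0.34 = 0.4940.
θ₂ = arcsin 0.4940 = 29.61° from the normal.
From the interface: 90° − 29.61° = 60.39°.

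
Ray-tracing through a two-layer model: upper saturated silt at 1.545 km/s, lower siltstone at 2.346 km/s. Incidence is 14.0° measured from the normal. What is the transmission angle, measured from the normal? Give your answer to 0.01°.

21.55°

sin θ₁/V₁ = sin θ₂/V₂ ⇒ sin θ₂ = 2.346·sin 14.0°/1.545 = 2.346·0.2419/1.545 = 0.3673.
θ₂ = arcsin 0.3673 = 21.55° from the normal.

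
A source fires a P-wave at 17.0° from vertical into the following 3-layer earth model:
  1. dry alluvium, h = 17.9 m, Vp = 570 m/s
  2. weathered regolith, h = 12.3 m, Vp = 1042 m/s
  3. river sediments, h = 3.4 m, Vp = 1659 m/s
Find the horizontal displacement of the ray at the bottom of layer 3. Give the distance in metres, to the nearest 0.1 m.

18.8 m

Ray parameter p = sin 17.0° / 570 m/s = 5.1293e-04 s/m.
Layer 1: θ = 17.00°; offset = 17.9·tan 17.00° = 5.473 m.
Layer 2: sin θ = p·1042 = 0.5345 → θ = 32.31°; offset = 12.3·tan 32.31° = 7.778 m.
Layer 3: sin θ = p·1659 = 0.8510 → θ = 58.32°; offset = 3.4·tan 58.32° = 5.508 m.
Σ offsets = 18.759 m.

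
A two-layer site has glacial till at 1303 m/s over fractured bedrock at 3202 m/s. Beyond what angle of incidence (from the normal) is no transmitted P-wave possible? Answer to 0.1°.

24.0°

At critical incidence the refracted ray runs along the interface (θ₂ = 90°), so sin θ_c = V₁/V₂.
θ_c = arcsin(1303/3202) = arcsin 0.4069 = 24.01°.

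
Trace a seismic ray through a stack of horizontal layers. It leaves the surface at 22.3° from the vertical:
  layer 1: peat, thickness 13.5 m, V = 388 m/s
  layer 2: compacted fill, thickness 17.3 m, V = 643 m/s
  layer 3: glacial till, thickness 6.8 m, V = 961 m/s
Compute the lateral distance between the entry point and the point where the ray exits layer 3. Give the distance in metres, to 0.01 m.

38.24 m

Ray parameter p = sin 22.3° / 388 m/s = 9.7798e-04 s/m.
Layer 1: θ = 22.30°; offset = 13.5·tan 22.30° = 5.5368 m.
Layer 2: sin θ = p·643 = 0.6288 → θ = 38.96°; offset = 17.3·tan 38.96° = 13.9916 m.
Layer 3: sin θ = p·961 = 0.9398 → θ = 70.02°; offset = 6.8·tan 70.02° = 18.7077 m.
Summing the layer offsets gives 38.2361 m.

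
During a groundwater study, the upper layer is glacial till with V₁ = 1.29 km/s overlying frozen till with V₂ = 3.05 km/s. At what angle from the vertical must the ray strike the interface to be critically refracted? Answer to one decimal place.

25.0°

Critical incidence: sin θ_c = V₁/V₂ = 1.29/3.05 = 0.4230.
θ_c = arcsin 0.4230 = 25.02°.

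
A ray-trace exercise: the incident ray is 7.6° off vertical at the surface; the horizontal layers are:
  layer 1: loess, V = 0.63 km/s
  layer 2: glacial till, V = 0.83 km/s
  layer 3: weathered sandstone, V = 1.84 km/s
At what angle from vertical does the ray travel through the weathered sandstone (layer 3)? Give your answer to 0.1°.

Ray parameter p = sin 7.6° / 0.63 = 2.0993e-01 s/km.
sin θ_3 = p·V_3 = 2.0993e-01 × 1.84 = 0.3863.
θ_3 = arcsin 0.3863 = 22.72°.

22.7°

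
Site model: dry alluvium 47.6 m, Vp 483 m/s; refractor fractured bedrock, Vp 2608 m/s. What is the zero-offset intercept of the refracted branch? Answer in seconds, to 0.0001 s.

0.1937 s

tᵢ = 2h·√(V₂²−V₁²)/(V₁V₂).
√(V₂²−V₁²) = √(2608²−483²) = 2562.9 m/s.
tᵢ = 2·47.6·2562.9/(483·2608) = 0.19369 s.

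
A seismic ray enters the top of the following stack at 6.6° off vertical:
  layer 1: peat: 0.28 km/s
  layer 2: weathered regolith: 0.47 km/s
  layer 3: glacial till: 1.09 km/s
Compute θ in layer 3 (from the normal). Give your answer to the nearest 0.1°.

26.6°

Ray parameter p = sin 6.6° / 0.28 = 4.1049e-01 s/km.
sin θ_3 = p·V_3 = 4.1049e-01 × 1.09 = 0.4474.
θ_3 = 26.58° from the vertical.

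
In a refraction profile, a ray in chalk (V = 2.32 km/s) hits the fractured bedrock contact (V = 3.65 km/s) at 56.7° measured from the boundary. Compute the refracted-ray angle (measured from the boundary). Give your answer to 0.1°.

30.3°

Angle from the normal: 90° − 56.7° = 33.3°.
Snell's law: sin θ₂ = (V₂/V₁)·sin θ₁ = (3.65/2.32)·sin 33.3° = 0.8638.
θ₂ = arcsin 0.8638 = 59.74° from the normal.
From the interface: 90° − 59.74° = 30.26°.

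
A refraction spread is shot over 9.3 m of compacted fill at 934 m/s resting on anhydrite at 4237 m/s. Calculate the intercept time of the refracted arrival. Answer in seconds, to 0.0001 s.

0.0194 s

tᵢ = 2h·√(V₂²−V₁²)/(V₁V₂).
√(V₂²−V₁²) = √(4237²−934²) = 4132.8 m/s.
tᵢ = 2·9.3·4132.8/(934·4237) = 0.01942 s.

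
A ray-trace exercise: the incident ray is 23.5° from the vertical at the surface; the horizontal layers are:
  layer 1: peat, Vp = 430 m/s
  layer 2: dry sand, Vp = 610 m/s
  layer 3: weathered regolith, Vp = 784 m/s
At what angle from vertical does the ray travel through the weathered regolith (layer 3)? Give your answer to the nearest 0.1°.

Ray parameter p = sin 23.5° / 430 = 9.2732e-04 s/m.
sin θ_3 = p·V_3 = 9.2732e-04 × 784 = 0.7270.
θ_3 = arcsin 0.7270 = 46.64°.

46.6°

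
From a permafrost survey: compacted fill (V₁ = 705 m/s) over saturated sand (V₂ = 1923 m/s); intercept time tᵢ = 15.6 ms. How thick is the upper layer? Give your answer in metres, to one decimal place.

5.9 m

h = tᵢ·V₁·V₂ / (2·√(V₂²−V₁²)).
√(V₂²−V₁²) = √(1923² − 705²) = 1789.1 m/s.
h = 0.0156 s × 705 × 1923 / (2 × 1789.1) = 5.91 m.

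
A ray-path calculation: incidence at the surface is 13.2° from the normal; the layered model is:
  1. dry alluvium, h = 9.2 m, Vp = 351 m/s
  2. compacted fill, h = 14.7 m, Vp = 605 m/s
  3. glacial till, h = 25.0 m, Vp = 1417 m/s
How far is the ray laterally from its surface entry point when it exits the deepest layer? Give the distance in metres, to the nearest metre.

Ray parameter p = sin 13.2° / 351 m/s = 6.5057e-04 s/m.
Layer 1: θ = 13.20°; offset = 9.2·tan 13.20° = 2.158 m.
Layer 2: sin θ = p·605 = 0.3936 → θ = 23.18°; offset = 14.7·tan 23.18° = 6.294 m.
Layer 3: sin θ = p·1417 = 0.9219 → θ = 67.20°; offset = 25.0·tan 67.20° = 59.472 m.
Σ offsets = 67.923 m.

68 m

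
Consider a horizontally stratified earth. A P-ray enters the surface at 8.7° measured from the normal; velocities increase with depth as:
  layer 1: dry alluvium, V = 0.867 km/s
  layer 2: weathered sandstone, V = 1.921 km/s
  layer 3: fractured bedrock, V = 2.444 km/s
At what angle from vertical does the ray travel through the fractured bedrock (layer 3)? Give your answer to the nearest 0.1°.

25.2°

Snell's law across each interface conserves sin θ / V, so sin θ_3 = V_3·sin θ₁/V₁.
sin θ_3 = 2.444 × sin 8.7° / 0.867 = 0.4264.
θ_3 = arcsin 0.4264 = 25.24°.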